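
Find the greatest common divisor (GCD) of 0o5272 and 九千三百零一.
Convert 0o5272 (octal) → 5×512 + 2×64 + 7×8 + 2 = 2746 (decimal)
Convert 九千三百零一 (Chinese numeral) → 9×1000 + 3×100 + 1 = 9301 (decimal)
Compute gcd(2746, 9301) = 1
1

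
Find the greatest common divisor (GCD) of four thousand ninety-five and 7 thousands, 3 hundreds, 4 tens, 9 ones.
Convert four thousand ninety-five (English words) → 4×1000 + 95 = 4095 (decimal)
Convert 7 thousands, 3 hundreds, 4 tens, 9 ones (place-value notation) → 7×1000 + 3×100 + 4×10 + 9 = 7349 (decimal)
Compute gcd(4095, 7349) = 1
1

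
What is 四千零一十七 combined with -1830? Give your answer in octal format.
Convert 四千零一十七 (Chinese numeral) → 4×1000 + 1×10 + 7 = 4017 (decimal)
Compute 4017 + -1830 = 2187
Convert 2187 (decimal) → 2187 = 4×512 + 2×64 + 1×8 + 3 → 0o4213 (octal)
0o4213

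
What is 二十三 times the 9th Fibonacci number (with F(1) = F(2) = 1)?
Convert 二十三 (Chinese numeral) → 2×10 + 3 = 23 (decimal)
Convert the 9th Fibonacci number (with F(1) = F(2) = 1) (Fibonacci index) → 1, 1, 2, 3, 5, 8, 13, 21, 34 → 34 (decimal)
Compute 23 × 34 = 782
782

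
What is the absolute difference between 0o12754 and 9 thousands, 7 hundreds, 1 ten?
Convert 0o12754 (octal) → 1×4096 + 2×512 + 7×64 + 5×8 + 4 = 5612 (decimal)
Convert 9 thousands, 7 hundreds, 1 ten (place-value notation) → 9×1000 + 7×100 + 1×10 = 9710 (decimal)
Compute |5612 - 9710| = 4098
4098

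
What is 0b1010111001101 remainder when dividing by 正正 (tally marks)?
Convert 0b1010111001101 (binary) → 4096 + 1024 + 256 + 128 + 64 + 8 + 4 + 1 = 5581 (decimal)
Convert 正正 (tally marks) → 5 + 5 = 10 (decimal)
Compute 5581 mod 10 = 1
1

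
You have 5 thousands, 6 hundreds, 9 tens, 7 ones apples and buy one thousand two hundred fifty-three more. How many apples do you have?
Convert 5 thousands, 6 hundreds, 9 tens, 7 ones (place-value notation) → 5×1000 + 6×100 + 9×10 + 7 = 5697 (decimal)
Convert one thousand two hundred fifty-three (English words) → 1×1000 + 2×100 + 53 = 1253 (decimal)
Compute 5697 + 1253 = 6950
6950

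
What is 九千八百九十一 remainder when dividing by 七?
Convert 九千八百九十一 (Chinese numeral) → 9×1000 + 8×100 + 9×10 + 1 = 9891 (decimal)
Convert 七 (Chinese numeral) → 7 (decimal)
Compute 9891 mod 7 = 0
0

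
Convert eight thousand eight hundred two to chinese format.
Convert eight thousand eight hundred two (English words) → 8×1000 + 8×100 + 2 = 8802 (decimal)
Convert 8802 (decimal) → 8802 = 8×1000 + 8×100 + 2 → 八千八百零二 (Chinese numeral)
八千八百零二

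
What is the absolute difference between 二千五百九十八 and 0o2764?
Convert 二千五百九十八 (Chinese numeral) → 2×1000 + 5×100 + 9×10 + 8 = 2598 (decimal)
Convert 0o2764 (octal) → 2×512 + 7×64 + 6×8 + 4 = 1524 (decimal)
Compute |2598 - 1524| = 1074
1074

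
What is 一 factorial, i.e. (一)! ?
Convert 一 (Chinese numeral) → 1 (decimal)
Compute 1! = 1
1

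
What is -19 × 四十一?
Convert 四十一 (Chinese numeral) → 4×10 + 1 = 41 (decimal)
Compute -19 × 41 = -779
-779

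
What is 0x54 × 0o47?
Convert 0x54 (hexadecimal) → 5×16 + 4 = 84 (decimal)
Convert 0o47 (octal) → 4×8 + 7 = 39 (decimal)
Compute 84 × 39 = 3276
3276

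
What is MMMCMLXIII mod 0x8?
Convert MMMCMLXIII (Roman numeral) → 1000 + 1000 + 1000 + 900 + 50 + 10 + 1 + 1 + 1 = 3963 (decimal)
Convert 0x8 (hexadecimal) → 8 (decimal)
Compute 3963 mod 8 = 3
3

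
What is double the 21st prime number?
The 21st prime number = 73
Compute 73 × 2 = 146
146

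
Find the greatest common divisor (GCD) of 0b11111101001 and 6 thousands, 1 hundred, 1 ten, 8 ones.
Convert 0b11111101001 (binary) → 1024 + 512 + 256 + 128 + 64 + 32 + 8 + 1 = 2025 (decimal)
Convert 6 thousands, 1 hundred, 1 ten, 8 ones (place-value notation) → 6×1000 + 1×100 + 1×10 + 8 = 6118 (decimal)
Compute gcd(2025, 6118) = 1
1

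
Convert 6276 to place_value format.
Convert 6276 (decimal) → 6276 = 6×1000 + 2×100 + 7×10 + 6 → 6 thousands, 2 hundreds, 7 tens, 6 ones (place-value notation)
6 thousands, 2 hundreds, 7 tens, 6 ones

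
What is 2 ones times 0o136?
Convert 2 ones (place-value notation) → 2 (decimal)
Convert 0o136 (octal) → 1×64 + 3×8 + 6 = 94 (decimal)
Compute 2 × 94 = 188
188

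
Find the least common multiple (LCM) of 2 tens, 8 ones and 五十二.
Convert 2 tens, 8 ones (place-value notation) → 2×10 + 8 = 28 (decimal)
Convert 五十二 (Chinese numeral) → 5×10 + 2 = 52 (decimal)
Compute lcm(28, 52) = 364
364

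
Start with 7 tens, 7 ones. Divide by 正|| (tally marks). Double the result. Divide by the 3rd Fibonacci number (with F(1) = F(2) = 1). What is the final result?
Convert 7 tens, 7 ones (place-value notation) → 7×10 + 7 = 77 (decimal)
Start: 77
Convert 正|| (tally marks) → 5 + 2 = 7 (decimal)
77 ÷ 7 = 11
11 × 2 = 22
Convert the 3rd Fibonacci number (with F(1) = F(2) = 1) (Fibonacci index) → 1, 1, 2 → 2 (decimal)
22 ÷ 2 = 11
11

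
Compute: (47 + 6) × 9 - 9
Parentheses first: 47 + 6 = 53
Multiply: 53 × 9 = 477
Subtract: 477 - 9 = 468
468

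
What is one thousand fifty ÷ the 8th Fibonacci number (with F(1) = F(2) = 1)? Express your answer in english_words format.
Convert one thousand fifty (English words) → 1×1000 + 50 = 1050 (decimal)
Convert the 8th Fibonacci number (with F(1) = F(2) = 1) (Fibonacci index) → 1, 1, 2, 3, 5, 8, 13, 21 → 21 (decimal)
Compute 1050 ÷ 21 = 50
Convert 50 (decimal) → fifty (English words)
fifty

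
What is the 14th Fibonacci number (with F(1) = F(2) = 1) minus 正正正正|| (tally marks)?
The 14th Fibonacci number (with F(1) = F(2) = 1): 1, 1, 2, 3, 5, 8, 13, 21, 34, 55, 89, 144, 233, 377 → 377
Convert 正正正正|| (tally marks) → 5 + 5 + 5 + 5 + 2 = 22 (decimal)
Compute 377 - 22 = 355
355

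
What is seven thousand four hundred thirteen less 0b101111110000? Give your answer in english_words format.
Convert seven thousand four hundred thirteen (English words) → 7×1000 + 4×100 + 13 = 7413 (decimal)
Convert 0b101111110000 (binary) → 2048 + 512 + 256 + 128 + 64 + 32 + 16 = 3056 (decimal)
Compute 7413 - 3056 = 4357
Convert 4357 (decimal) → 4357 = 4×1000 + 3×100 + 57 → four thousand three hundred fifty-seven (English words)
four thousand three hundred fifty-seven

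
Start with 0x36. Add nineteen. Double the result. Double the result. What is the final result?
Convert 0x36 (hexadecimal) → 3×16 + 6 = 54 (decimal)
Start: 54
Convert nineteen (English words) → 19 (decimal)
54 + 19 = 73
73 × 2 = 146
146 × 2 = 292
292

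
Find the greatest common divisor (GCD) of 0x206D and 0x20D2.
Convert 0x206D (hexadecimal) → 2×4096 + 6×16 + 13 = 8301 (decimal)
Convert 0x20D2 (hexadecimal) → 2×4096 + 13×16 + 2 = 8402 (decimal)
Compute gcd(8301, 8402) = 1
1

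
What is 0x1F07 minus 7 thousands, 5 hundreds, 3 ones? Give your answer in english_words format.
Convert 0x1F07 (hexadecimal) → 1×4096 + 15×256 + 7 = 7943 (decimal)
Convert 7 thousands, 5 hundreds, 3 ones (place-value notation) → 7×1000 + 5×100 + 3 = 7503 (decimal)
Compute 7943 - 7503 = 440
Convert 440 (decimal) → 440 = 4×100 + 40 → four hundred forty (English words)
four hundred forty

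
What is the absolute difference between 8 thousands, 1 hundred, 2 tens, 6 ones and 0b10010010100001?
Convert 8 thousands, 1 hundred, 2 tens, 6 ones (place-value notation) → 8×1000 + 1×100 + 2×10 + 6 = 8126 (decimal)
Convert 0b10010010100001 (binary) → 8192 + 1024 + 128 + 32 + 1 = 9377 (decimal)
Compute |8126 - 9377| = 1251
1251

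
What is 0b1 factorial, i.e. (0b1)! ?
Convert 0b1 (binary) → 1 (decimal)
Compute 1! = 1
1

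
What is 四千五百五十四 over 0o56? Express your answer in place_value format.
Convert 四千五百五十四 (Chinese numeral) → 4×1000 + 5×100 + 5×10 + 4 = 4554 (decimal)
Convert 0o56 (octal) → 5×8 + 6 = 46 (decimal)
Compute 4554 ÷ 46 = 99
Convert 99 (decimal) → 99 = 9×10 + 9 → 9 tens, 9 ones (place-value notation)
9 tens, 9 ones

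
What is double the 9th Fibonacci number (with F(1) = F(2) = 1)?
The 9th Fibonacci number (with F(1) = F(2) = 1): 1, 1, 2, 3, 5, 8, 13, 21, 34 → 34
Compute 34 × 2 = 68
68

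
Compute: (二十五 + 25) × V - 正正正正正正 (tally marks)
Convert 二十五 (Chinese numeral) → 2×10 + 5 = 25 (decimal)
Convert V (Roman numeral) → 5 (decimal)
Convert 正正正正正正 (tally marks) → 5 + 5 + 5 + 5 + 5 + 5 = 30 (decimal)
Expression in decimal: (25 + 25) × 5 - 30
Parentheses first: 25 + 25 = 50
Multiply: 50 × 5 = 250
Subtract: 250 - 30 = 220
220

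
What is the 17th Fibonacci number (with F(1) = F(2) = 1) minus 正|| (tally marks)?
The 17th Fibonacci number (with F(1) = F(2) = 1) = 1597
Convert 正|| (tally marks) → 5 + 2 = 7 (decimal)
Compute 1597 - 7 = 1590
1590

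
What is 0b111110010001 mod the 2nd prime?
Convert 0b111110010001 (binary) → 2048 + 1024 + 512 + 256 + 128 + 16 + 1 = 3985 (decimal)
Convert the 2nd prime (prime index) → 3 (decimal)
Compute 3985 mod 3 = 1
1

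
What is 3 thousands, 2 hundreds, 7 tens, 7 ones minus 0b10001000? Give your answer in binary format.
Convert 3 thousands, 2 hundreds, 7 tens, 7 ones (place-value notation) → 3×1000 + 2×100 + 7×10 + 7 = 3277 (decimal)
Convert 0b10001000 (binary) → 128 + 8 = 136 (decimal)
Compute 3277 - 136 = 3141
Convert 3141 (decimal) → 3141 = 2048 + 1024 + 64 + 4 + 1 → 0b110001000101 (binary)
0b110001000101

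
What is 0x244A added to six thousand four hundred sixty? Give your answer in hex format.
Convert 0x244A (hexadecimal) → 2×4096 + 4×256 + 4×16 + 10 = 9290 (decimal)
Convert six thousand four hundred sixty (English words) → 6×1000 + 4×100 + 60 = 6460 (decimal)
Compute 9290 + 6460 = 15750
Convert 15750 (decimal) → 15750 = 3×4096 + 13×256 + 8×16 + 6 → 0x3D86 (hexadecimal)
0x3D86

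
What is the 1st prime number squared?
The 1st prime number = 2
Compute 2² = 2 × 2 = 4
4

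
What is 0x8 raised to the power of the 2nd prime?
Convert 0x8 (hexadecimal) → 8 (decimal)
Convert the 2nd prime (prime index) → 3 (decimal)
Compute 8 ^ 3 = 512
512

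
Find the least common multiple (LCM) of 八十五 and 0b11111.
Convert 八十五 (Chinese numeral) → 8×10 + 5 = 85 (decimal)
Convert 0b11111 (binary) → 16 + 8 + 4 + 2 + 1 = 31 (decimal)
Compute lcm(85, 31) = 2635
2635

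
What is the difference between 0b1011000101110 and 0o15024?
Convert 0b1011000101110 (binary) → 4096 + 1024 + 512 + 32 + 8 + 4 + 2 = 5678 (decimal)
Convert 0o15024 (octal) → 1×4096 + 5×512 + 2×8 + 4 = 6676 (decimal)
Difference: |5678 - 6676| = 998
998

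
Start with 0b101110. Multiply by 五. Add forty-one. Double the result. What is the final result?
Convert 0b101110 (binary) → 32 + 8 + 4 + 2 = 46 (decimal)
Start: 46
Convert 五 (Chinese numeral) → 5 (decimal)
46 × 5 = 230
Convert forty-one (English words) → 41 (decimal)
230 + 41 = 271
271 × 2 = 542
542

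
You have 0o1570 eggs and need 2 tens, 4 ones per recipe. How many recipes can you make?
Convert 0o1570 (octal) → 1×512 + 5×64 + 7×8 = 888 (decimal)
Convert 2 tens, 4 ones (place-value notation) → 2×10 + 4 = 24 (decimal)
Compute 888 ÷ 24 = 37
37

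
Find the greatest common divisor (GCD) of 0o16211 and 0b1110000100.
Convert 0o16211 (octal) → 1×4096 + 6×512 + 2×64 + 1×8 + 1 = 7305 (decimal)
Convert 0b1110000100 (binary) → 512 + 256 + 128 + 4 = 900 (decimal)
Compute gcd(7305, 900) = 15
15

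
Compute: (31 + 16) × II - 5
Convert II (Roman numeral) → 1 + 1 = 2 (decimal)
Expression in decimal: (31 + 16) × 2 - 5
Parentheses first: 31 + 16 = 47
Multiply: 47 × 2 = 94
Subtract: 94 - 5 = 89
89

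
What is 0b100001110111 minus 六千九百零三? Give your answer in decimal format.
Convert 0b100001110111 (binary) → 2048 + 64 + 32 + 16 + 4 + 2 + 1 = 2167 (decimal)
Convert 六千九百零三 (Chinese numeral) → 6×1000 + 9×100 + 3 = 6903 (decimal)
Compute 2167 - 6903 = -4736
-4736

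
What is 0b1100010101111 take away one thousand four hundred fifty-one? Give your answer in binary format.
Convert 0b1100010101111 (binary) → 4096 + 2048 + 128 + 32 + 8 + 4 + 2 + 1 = 6319 (decimal)
Convert one thousand four hundred fifty-one (English words) → 1×1000 + 4×100 + 51 = 1451 (decimal)
Compute 6319 - 1451 = 4868
Convert 4868 (decimal) → 4868 = 4096 + 512 + 256 + 4 → 0b1001100000100 (binary)
0b1001100000100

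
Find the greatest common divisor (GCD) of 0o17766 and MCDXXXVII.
Convert 0o17766 (octal) → 1×4096 + 7×512 + 7×64 + 6×8 + 6 = 8182 (decimal)
Convert MCDXXXVII (Roman numeral) → 1000 + 400 + 10 + 10 + 10 + 5 + 1 + 1 = 1437 (decimal)
Compute gcd(8182, 1437) = 1
1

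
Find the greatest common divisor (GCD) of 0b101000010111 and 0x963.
Convert 0b101000010111 (binary) → 2048 + 512 + 16 + 4 + 2 + 1 = 2583 (decimal)
Convert 0x963 (hexadecimal) → 9×256 + 6×16 + 3 = 2403 (decimal)
Compute gcd(2583, 2403) = 9
9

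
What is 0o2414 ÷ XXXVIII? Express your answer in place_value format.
Convert 0o2414 (octal) → 2×512 + 4×64 + 1×8 + 4 = 1292 (decimal)
Convert XXXVIII (Roman numeral) → 10 + 10 + 10 + 5 + 1 + 1 + 1 = 38 (decimal)
Compute 1292 ÷ 38 = 34
Convert 34 (decimal) → 34 = 3×10 + 4 → 3 tens, 4 ones (place-value notation)
3 tens, 4 ones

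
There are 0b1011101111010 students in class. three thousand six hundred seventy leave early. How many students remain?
Convert 0b1011101111010 (binary) → 4096 + 1024 + 512 + 256 + 64 + 32 + 16 + 8 + 2 = 6010 (decimal)
Convert three thousand six hundred seventy (English words) → 3×1000 + 6×100 + 70 = 3670 (decimal)
Compute 6010 - 3670 = 2340
2340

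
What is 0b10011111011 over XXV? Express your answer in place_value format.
Convert 0b10011111011 (binary) → 1024 + 128 + 64 + 32 + 16 + 8 + 2 + 1 = 1275 (decimal)
Convert XXV (Roman numeral) → 10 + 10 + 5 = 25 (decimal)
Compute 1275 ÷ 25 = 51
Convert 51 (decimal) → 51 = 5×10 + 1 → 5 tens, 1 one (place-value notation)
5 tens, 1 one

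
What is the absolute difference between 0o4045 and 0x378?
Convert 0o4045 (octal) → 4×512 + 4×8 + 5 = 2085 (decimal)
Convert 0x378 (hexadecimal) → 3×256 + 7×16 + 8 = 888 (decimal)
Compute |2085 - 888| = 1197
1197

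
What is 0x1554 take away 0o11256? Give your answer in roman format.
Convert 0x1554 (hexadecimal) → 1×4096 + 5×256 + 5×16 + 4 = 5460 (decimal)
Convert 0o11256 (octal) → 1×4096 + 1×512 + 2×64 + 5×8 + 6 = 4782 (decimal)
Compute 5460 - 4782 = 678
Convert 678 (decimal) → 678 = 500 + 100 + 50 + 10 + 10 + 5 + 1 + 1 + 1 → DCLXXVIII (Roman numeral)
DCLXXVIII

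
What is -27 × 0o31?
Convert 0o31 (octal) → 3×8 + 1 = 25 (decimal)
Compute -27 × 25 = -675
-675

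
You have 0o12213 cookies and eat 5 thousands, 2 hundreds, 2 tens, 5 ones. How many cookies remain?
Convert 0o12213 (octal) → 1×4096 + 2×512 + 2×64 + 1×8 + 3 = 5259 (decimal)
Convert 5 thousands, 2 hundreds, 2 tens, 5 ones (place-value notation) → 5×1000 + 2×100 + 2×10 + 5 = 5225 (decimal)
Compute 5259 - 5225 = 34
34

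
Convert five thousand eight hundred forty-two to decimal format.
Convert five thousand eight hundred forty-two (English words) → 5×1000 + 8×100 + 42 = 5842 (decimal)
5842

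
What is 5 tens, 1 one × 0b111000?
Convert 5 tens, 1 one (place-value notation) → 5×10 + 1 = 51 (decimal)
Convert 0b111000 (binary) → 32 + 16 + 8 = 56 (decimal)
Compute 51 × 56 = 2856
2856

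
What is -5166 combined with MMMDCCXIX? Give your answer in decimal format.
Convert MMMDCCXIX (Roman numeral) → 1000 + 1000 + 1000 + 500 + 100 + 100 + 10 + 9 = 3719 (decimal)
Compute -5166 + 3719 = -1447
-1447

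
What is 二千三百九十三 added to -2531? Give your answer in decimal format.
Convert 二千三百九十三 (Chinese numeral) → 2×1000 + 3×100 + 9×10 + 3 = 2393 (decimal)
Compute 2393 + -2531 = -138
-138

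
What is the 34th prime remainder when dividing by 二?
Convert the 34th prime (prime index) → 139 (decimal)
Convert 二 (Chinese numeral) → 2 (decimal)
Compute 139 mod 2 = 1
1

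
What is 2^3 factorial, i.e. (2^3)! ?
Convert 2^3 (power) → 8 (decimal)
Compute 8! = 40320
40320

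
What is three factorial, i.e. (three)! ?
Convert three (English words) → 3 (decimal)
Compute 3! = 6
6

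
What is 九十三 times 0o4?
Convert 九十三 (Chinese numeral) → 9×10 + 3 = 93 (decimal)
Convert 0o4 (octal) → 4 (decimal)
Compute 93 × 4 = 372
372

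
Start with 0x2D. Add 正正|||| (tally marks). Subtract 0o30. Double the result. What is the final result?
Convert 0x2D (hexadecimal) → 2×16 + 13 = 45 (decimal)
Start: 45
Convert 正正|||| (tally marks) → 5 + 5 + 4 = 14 (decimal)
45 + 14 = 59
Convert 0o30 (octal) → 3×8 = 24 (decimal)
59 - 24 = 35
35 × 2 = 70
70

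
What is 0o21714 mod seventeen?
Convert 0o21714 (octal) → 2×4096 + 1×512 + 7×64 + 1×8 + 4 = 9164 (decimal)
Convert seventeen (English words) → 17 (decimal)
Compute 9164 mod 17 = 1
1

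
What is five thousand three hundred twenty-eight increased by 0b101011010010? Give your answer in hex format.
Convert five thousand three hundred twenty-eight (English words) → 5×1000 + 3×100 + 28 = 5328 (decimal)
Convert 0b101011010010 (binary) → 2048 + 512 + 128 + 64 + 16 + 2 = 2770 (decimal)
Compute 5328 + 2770 = 8098
Convert 8098 (decimal) → 8098 = 1×4096 + 15×256 + 10×16 + 2 → 0x1FA2 (hexadecimal)
0x1FA2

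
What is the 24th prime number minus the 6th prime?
The 24th prime number = 89
Convert the 6th prime (prime index) → 13 (decimal)
Compute 89 - 13 = 76
76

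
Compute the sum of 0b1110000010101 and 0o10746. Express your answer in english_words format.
Convert 0b1110000010101 (binary) → 4096 + 2048 + 1024 + 16 + 4 + 1 = 7189 (decimal)
Convert 0o10746 (octal) → 1×4096 + 7×64 + 4×8 + 6 = 4582 (decimal)
Compute 7189 + 4582 = 11771
Convert 11771 (decimal) → 11771 = 11×1000 + 7×100 + 71 → eleven thousand seven hundred seventy-one (English words)
eleven thousand seven hundred seventy-one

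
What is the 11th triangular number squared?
The 11th triangular number = 11×12/2 = 66
Compute 66² = 66 × 66 = 4356
4356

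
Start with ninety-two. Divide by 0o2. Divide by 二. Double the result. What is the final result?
Convert ninety-two (English words) → 92 (decimal)
Start: 92
Convert 0o2 (octal) → 2 (decimal)
92 ÷ 2 = 46
Convert 二 (Chinese numeral) → 2 (decimal)
46 ÷ 2 = 23
23 × 2 = 46
46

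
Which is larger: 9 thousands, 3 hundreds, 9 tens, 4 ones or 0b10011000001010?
Convert 9 thousands, 3 hundreds, 9 tens, 4 ones (place-value notation) → 9×1000 + 3×100 + 9×10 + 4 = 9394 (decimal)
Convert 0b10011000001010 (binary) → 8192 + 1024 + 512 + 8 + 2 = 9738 (decimal)
Compare 9394 vs 9738: larger = 9738
9738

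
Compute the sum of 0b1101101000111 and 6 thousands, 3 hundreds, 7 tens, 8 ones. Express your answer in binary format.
Convert 0b1101101000111 (binary) → 4096 + 2048 + 512 + 256 + 64 + 4 + 2 + 1 = 6983 (decimal)
Convert 6 thousands, 3 hundreds, 7 tens, 8 ones (place-value notation) → 6×1000 + 3×100 + 7×10 + 8 = 6378 (decimal)
Compute 6983 + 6378 = 13361
Convert 13361 (decimal) → 13361 = 8192 + 4096 + 1024 + 32 + 16 + 1 → 0b11010000110001 (binary)
0b11010000110001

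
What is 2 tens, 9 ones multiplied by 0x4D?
Convert 2 tens, 9 ones (place-value notation) → 2×10 + 9 = 29 (decimal)
Convert 0x4D (hexadecimal) → 4×16 + 13 = 77 (decimal)
Compute 29 × 77 = 2233
2233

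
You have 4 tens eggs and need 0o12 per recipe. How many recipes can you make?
Convert 4 tens (place-value notation) → 4×10 = 40 (decimal)
Convert 0o12 (octal) → 1×8 + 2 = 10 (decimal)
Compute 40 ÷ 10 = 4
4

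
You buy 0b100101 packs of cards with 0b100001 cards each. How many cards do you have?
Convert 0b100001 (binary) → 32 + 1 = 33 (decimal)
Convert 0b100101 (binary) → 32 + 4 + 1 = 37 (decimal)
Compute 33 × 37 = 1221
1221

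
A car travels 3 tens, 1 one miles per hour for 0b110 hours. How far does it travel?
Convert 3 tens, 1 one (place-value notation) → 3×10 + 1 = 31 (decimal)
Convert 0b110 (binary) → 4 + 2 = 6 (decimal)
Compute 31 × 6 = 186
186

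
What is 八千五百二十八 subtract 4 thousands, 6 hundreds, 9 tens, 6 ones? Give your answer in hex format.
Convert 八千五百二十八 (Chinese numeral) → 8×1000 + 5×100 + 2×10 + 8 = 8528 (decimal)
Convert 4 thousands, 6 hundreds, 9 tens, 6 ones (place-value notation) → 4×1000 + 6×100 + 9×10 + 6 = 4696 (decimal)
Compute 8528 - 4696 = 3832
Convert 3832 (decimal) → 3832 = 14×256 + 15×16 + 8 → 0xEF8 (hexadecimal)
0xEF8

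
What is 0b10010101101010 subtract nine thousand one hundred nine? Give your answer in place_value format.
Convert 0b10010101101010 (binary) → 8192 + 1024 + 256 + 64 + 32 + 8 + 2 = 9578 (decimal)
Convert nine thousand one hundred nine (English words) → 9×1000 + 1×100 + 9 = 9109 (decimal)
Compute 9578 - 9109 = 469
Convert 469 (decimal) → 469 = 4×100 + 6×10 + 9 → 4 hundreds, 6 tens, 9 ones (place-value notation)
4 hundreds, 6 tens, 9 ones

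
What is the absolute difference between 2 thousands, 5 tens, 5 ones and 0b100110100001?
Convert 2 thousands, 5 tens, 5 ones (place-value notation) → 2×1000 + 5×10 + 5 = 2055 (decimal)
Convert 0b100110100001 (binary) → 2048 + 256 + 128 + 32 + 1 = 2465 (decimal)
Compute |2055 - 2465| = 410
410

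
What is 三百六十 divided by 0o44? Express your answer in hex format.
Convert 三百六十 (Chinese numeral) → 3×100 + 6×10 = 360 (decimal)
Convert 0o44 (octal) → 4×8 + 4 = 36 (decimal)
Compute 360 ÷ 36 = 10
Convert 10 (decimal) → 0xA (hexadecimal)
0xA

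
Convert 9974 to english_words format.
Convert 9974 (decimal) → 9974 = 9×1000 + 9×100 + 74 → nine thousand nine hundred seventy-four (English words)
nine thousand nine hundred seventy-four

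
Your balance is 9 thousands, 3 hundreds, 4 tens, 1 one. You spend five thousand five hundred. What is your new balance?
Convert 9 thousands, 3 hundreds, 4 tens, 1 one (place-value notation) → 9×1000 + 3×100 + 4×10 + 1 = 9341 (decimal)
Convert five thousand five hundred (English words) → 5×1000 + 5×100 = 5500 (decimal)
Compute 9341 - 5500 = 3841
3841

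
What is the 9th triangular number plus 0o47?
The 9th triangular number = 9×10/2 = 45
Convert 0o47 (octal) → 4×8 + 7 = 39 (decimal)
Compute 45 + 39 = 84
84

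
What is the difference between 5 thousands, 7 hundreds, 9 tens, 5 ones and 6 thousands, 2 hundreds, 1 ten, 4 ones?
Convert 5 thousands, 7 hundreds, 9 tens, 5 ones (place-value notation) → 5×1000 + 7×100 + 9×10 + 5 = 5795 (decimal)
Convert 6 thousands, 2 hundreds, 1 ten, 4 ones (place-value notation) → 6×1000 + 2×100 + 1×10 + 4 = 6214 (decimal)
Difference: |5795 - 6214| = 419
419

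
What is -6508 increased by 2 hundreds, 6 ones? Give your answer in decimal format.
Convert 2 hundreds, 6 ones (place-value notation) → 2×100 + 6 = 206 (decimal)
Compute -6508 + 206 = -6302
-6302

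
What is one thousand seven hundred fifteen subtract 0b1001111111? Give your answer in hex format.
Convert one thousand seven hundred fifteen (English words) → 1×1000 + 7×100 + 15 = 1715 (decimal)
Convert 0b1001111111 (binary) → 512 + 64 + 32 + 16 + 8 + 4 + 2 + 1 = 639 (decimal)
Compute 1715 - 639 = 1076
Convert 1076 (decimal) → 1076 = 4×256 + 3×16 + 4 → 0x434 (hexadecimal)
0x434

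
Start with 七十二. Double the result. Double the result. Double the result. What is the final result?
Convert 七十二 (Chinese numeral) → 7×10 + 2 = 72 (decimal)
Start: 72
72 × 2 = 144
144 × 2 = 288
288 × 2 = 576
576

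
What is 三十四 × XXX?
Convert 三十四 (Chinese numeral) → 3×10 + 4 = 34 (decimal)
Convert XXX (Roman numeral) → 10 + 10 + 10 = 30 (decimal)
Compute 34 × 30 = 1020
1020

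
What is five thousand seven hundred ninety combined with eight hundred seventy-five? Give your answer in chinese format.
Convert five thousand seven hundred ninety (English words) → 5×1000 + 7×100 + 90 = 5790 (decimal)
Convert eight hundred seventy-five (English words) → 8×100 + 75 = 875 (decimal)
Compute 5790 + 875 = 6665
Convert 6665 (decimal) → 6665 = 6×1000 + 6×100 + 6×10 + 5 → 六千六百六十五 (Chinese numeral)
六千六百六十五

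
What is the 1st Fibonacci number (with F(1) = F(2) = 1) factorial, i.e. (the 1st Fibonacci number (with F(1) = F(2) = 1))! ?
Convert the 1st Fibonacci number (with F(1) = F(2) = 1) (Fibonacci index) → 1 (decimal)
Compute 1! = 1
1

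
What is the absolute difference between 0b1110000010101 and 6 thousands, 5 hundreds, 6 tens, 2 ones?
Convert 0b1110000010101 (binary) → 4096 + 2048 + 1024 + 16 + 4 + 1 = 7189 (decimal)
Convert 6 thousands, 5 hundreds, 6 tens, 2 ones (place-value notation) → 6×1000 + 5×100 + 6×10 + 2 = 6562 (decimal)
Compute |7189 - 6562| = 627
627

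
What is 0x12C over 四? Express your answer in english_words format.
Convert 0x12C (hexadecimal) → 1×256 + 2×16 + 12 = 300 (decimal)
Convert 四 (Chinese numeral) → 4 (decimal)
Compute 300 ÷ 4 = 75
Convert 75 (decimal) → seventy-five (English words)
seventy-five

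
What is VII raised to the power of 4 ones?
Convert VII (Roman numeral) → 5 + 1 + 1 = 7 (decimal)
Convert 4 ones (place-value notation) → 4 (decimal)
Compute 7 ^ 4 = 2401
2401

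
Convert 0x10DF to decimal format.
Convert 0x10DF (hexadecimal) → 1×4096 + 13×16 + 15 = 4319 (decimal)
4319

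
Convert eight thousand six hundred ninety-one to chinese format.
Convert eight thousand six hundred ninety-one (English words) → 8×1000 + 6×100 + 91 = 8691 (decimal)
Convert 8691 (decimal) → 8691 = 8×1000 + 6×100 + 9×10 + 1 → 八千六百九十一 (Chinese numeral)
八千六百九十一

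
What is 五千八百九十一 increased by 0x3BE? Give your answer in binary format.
Convert 五千八百九十一 (Chinese numeral) → 5×1000 + 8×100 + 9×10 + 1 = 5891 (decimal)
Convert 0x3BE (hexadecimal) → 3×256 + 11×16 + 14 = 958 (decimal)
Compute 5891 + 958 = 6849
Convert 6849 (decimal) → 6849 = 4096 + 2048 + 512 + 128 + 64 + 1 → 0b1101011000001 (binary)
0b1101011000001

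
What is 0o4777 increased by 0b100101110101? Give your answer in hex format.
Convert 0o4777 (octal) → 4×512 + 7×64 + 7×8 + 7 = 2559 (decimal)
Convert 0b100101110101 (binary) → 2048 + 256 + 64 + 32 + 16 + 4 + 1 = 2421 (decimal)
Compute 2559 + 2421 = 4980
Convert 4980 (decimal) → 4980 = 1×4096 + 3×256 + 7×16 + 4 → 0x1374 (hexadecimal)
0x1374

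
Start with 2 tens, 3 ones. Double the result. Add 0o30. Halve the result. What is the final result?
Convert 2 tens, 3 ones (place-value notation) → 2×10 + 3 = 23 (decimal)
Start: 23
23 × 2 = 46
Convert 0o30 (octal) → 3×8 = 24 (decimal)
46 + 24 = 70
70 ÷ 2 = 35
35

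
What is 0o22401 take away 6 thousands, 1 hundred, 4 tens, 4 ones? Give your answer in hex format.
Convert 0o22401 (octal) → 2×4096 + 2×512 + 4×64 + 1 = 9473 (decimal)
Convert 6 thousands, 1 hundred, 4 tens, 4 ones (place-value notation) → 6×1000 + 1×100 + 4×10 + 4 = 6144 (decimal)
Compute 9473 - 6144 = 3329
Convert 3329 (decimal) → 3329 = 13×256 + 1 → 0xD01 (hexadecimal)
0xD01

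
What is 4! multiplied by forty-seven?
Convert 4! (factorial) → 24 (decimal)
Convert forty-seven (English words) → 47 (decimal)
Compute 24 × 47 = 1128
1128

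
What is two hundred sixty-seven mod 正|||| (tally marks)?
Convert two hundred sixty-seven (English words) → 2×100 + 67 = 267 (decimal)
Convert 正|||| (tally marks) → 5 + 4 = 9 (decimal)
Compute 267 mod 9 = 6
6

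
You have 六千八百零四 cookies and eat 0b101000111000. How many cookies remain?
Convert 六千八百零四 (Chinese numeral) → 6×1000 + 8×100 + 4 = 6804 (decimal)
Convert 0b101000111000 (binary) → 2048 + 512 + 32 + 16 + 8 = 2616 (decimal)
Compute 6804 - 2616 = 4188
4188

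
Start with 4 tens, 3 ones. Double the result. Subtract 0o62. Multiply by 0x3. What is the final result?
Convert 4 tens, 3 ones (place-value notation) → 4×10 + 3 = 43 (decimal)
Start: 43
43 × 2 = 86
Convert 0o62 (octal) → 6×8 + 2 = 50 (decimal)
86 - 50 = 36
Convert 0x3 (hexadecimal) → 3 (decimal)
36 × 3 = 108
108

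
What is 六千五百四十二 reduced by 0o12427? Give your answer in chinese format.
Convert 六千五百四十二 (Chinese numeral) → 6×1000 + 5×100 + 4×10 + 2 = 6542 (decimal)
Convert 0o12427 (octal) → 1×4096 + 2×512 + 4×64 + 2×8 + 7 = 5399 (decimal)
Compute 6542 - 5399 = 1143
Convert 1143 (decimal) → 1143 = 1×1000 + 1×100 + 4×10 + 3 → 一千一百四十三 (Chinese numeral)
一千一百四十三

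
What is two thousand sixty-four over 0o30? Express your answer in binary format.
Convert two thousand sixty-four (English words) → 2×1000 + 64 = 2064 (decimal)
Convert 0o30 (octal) → 3×8 = 24 (decimal)
Compute 2064 ÷ 24 = 86
Convert 86 (decimal) → 86 = 64 + 16 + 4 + 2 → 0b1010110 (binary)
0b1010110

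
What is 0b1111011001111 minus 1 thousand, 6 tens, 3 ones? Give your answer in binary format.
Convert 0b1111011001111 (binary) → 4096 + 2048 + 1024 + 512 + 128 + 64 + 8 + 4 + 2 + 1 = 7887 (decimal)
Convert 1 thousand, 6 tens, 3 ones (place-value notation) → 1×1000 + 6×10 + 3 = 1063 (decimal)
Compute 7887 - 1063 = 6824
Convert 6824 (decimal) → 6824 = 4096 + 2048 + 512 + 128 + 32 + 8 → 0b1101010101000 (binary)
0b1101010101000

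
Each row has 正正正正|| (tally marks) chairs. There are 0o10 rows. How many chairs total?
Convert 正正正正|| (tally marks) → 5 + 5 + 5 + 5 + 2 = 22 (decimal)
Convert 0o10 (octal) → 1×8 = 8 (decimal)
Compute 22 × 8 = 176
176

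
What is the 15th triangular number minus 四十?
The 15th triangular number = 15×16/2 = 120
Convert 四十 (Chinese numeral) → 4×10 = 40 (decimal)
Compute 120 - 40 = 80
80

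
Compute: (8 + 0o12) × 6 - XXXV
Convert 0o12 (octal) → 1×8 + 2 = 10 (decimal)
Convert XXXV (Roman numeral) → 10 + 10 + 10 + 5 = 35 (decimal)
Expression in decimal: (8 + 10) × 6 - 35
Parentheses first: 8 + 10 = 18
Multiply: 18 × 6 = 108
Subtract: 108 - 35 = 73
73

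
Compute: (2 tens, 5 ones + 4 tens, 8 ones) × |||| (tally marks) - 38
Convert 2 tens, 5 ones (place-value notation) → 2×10 + 5 = 25 (decimal)
Convert 4 tens, 8 ones (place-value notation) → 4×10 + 8 = 48 (decimal)
Convert |||| (tally marks) → 4 (decimal)
Expression in decimal: (25 + 48) × 4 - 38
Parentheses first: 25 + 48 = 73
Multiply: 73 × 4 = 292
Subtract: 292 - 38 = 254
254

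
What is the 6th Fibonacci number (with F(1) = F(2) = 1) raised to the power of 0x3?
Convert the 6th Fibonacci number (with F(1) = F(2) = 1) (Fibonacci index) → 1, 1, 2, 3, 5, 8 → 8 (decimal)
Convert 0x3 (hexadecimal) → 3 (decimal)
Compute 8 ^ 3 = 512
512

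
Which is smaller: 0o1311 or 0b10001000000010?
Convert 0o1311 (octal) → 1×512 + 3×64 + 1×8 + 1 = 713 (decimal)
Convert 0b10001000000010 (binary) → 8192 + 512 + 2 = 8706 (decimal)
Compare 713 vs 8706: smaller = 713
713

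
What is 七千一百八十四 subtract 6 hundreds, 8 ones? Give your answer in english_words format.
Convert 七千一百八十四 (Chinese numeral) → 7×1000 + 1×100 + 8×10 + 4 = 7184 (decimal)
Convert 6 hundreds, 8 ones (place-value notation) → 6×100 + 8 = 608 (decimal)
Compute 7184 - 608 = 6576
Convert 6576 (decimal) → 6576 = 6×1000 + 5×100 + 76 → six thousand five hundred seventy-six (English words)
six thousand five hundred seventy-six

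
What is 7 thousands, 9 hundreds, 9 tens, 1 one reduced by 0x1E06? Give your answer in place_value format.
Convert 7 thousands, 9 hundreds, 9 tens, 1 one (place-value notation) → 7×1000 + 9×100 + 9×10 + 1 = 7991 (decimal)
Convert 0x1E06 (hexadecimal) → 1×4096 + 14×256 + 6 = 7686 (decimal)
Compute 7991 - 7686 = 305
Convert 305 (decimal) → 305 = 3×100 + 5 → 3 hundreds, 5 ones (place-value notation)
3 hundreds, 5 ones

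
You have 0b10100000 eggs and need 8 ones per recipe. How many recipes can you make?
Convert 0b10100000 (binary) → 128 + 32 = 160 (decimal)
Convert 8 ones (place-value notation) → 8 (decimal)
Compute 160 ÷ 8 = 20
20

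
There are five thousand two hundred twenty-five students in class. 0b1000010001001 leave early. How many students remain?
Convert five thousand two hundred twenty-five (English words) → 5×1000 + 2×100 + 25 = 5225 (decimal)
Convert 0b1000010001001 (binary) → 4096 + 128 + 8 + 1 = 4233 (decimal)
Compute 5225 - 4233 = 992
992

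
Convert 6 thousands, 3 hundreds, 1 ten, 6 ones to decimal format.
Convert 6 thousands, 3 hundreds, 1 ten, 6 ones (place-value notation) → 6×1000 + 3×100 + 1×10 + 6 = 6316 (decimal)
6316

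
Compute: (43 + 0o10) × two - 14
Convert 0o10 (octal) → 1×8 = 8 (decimal)
Convert two (English words) → 2 (decimal)
Expression in decimal: (43 + 8) × 2 - 14
Parentheses first: 43 + 8 = 51
Multiply: 51 × 2 = 102
Subtract: 102 - 14 = 88
88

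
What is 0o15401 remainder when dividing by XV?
Convert 0o15401 (octal) → 1×4096 + 5×512 + 4×64 + 1 = 6913 (decimal)
Convert XV (Roman numeral) → 10 + 5 = 15 (decimal)
Compute 6913 mod 15 = 13
13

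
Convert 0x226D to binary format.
Convert 0x226D (hexadecimal) → 2×4096 + 2×256 + 6×16 + 13 = 8813 (decimal)
Convert 8813 (decimal) → 8813 = 8192 + 512 + 64 + 32 + 8 + 4 + 1 → 0b10001001101101 (binary)
0b10001001101101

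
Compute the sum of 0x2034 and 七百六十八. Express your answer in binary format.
Convert 0x2034 (hexadecimal) → 2×4096 + 3×16 + 4 = 8244 (decimal)
Convert 七百六十八 (Chinese numeral) → 7×100 + 6×10 + 8 = 768 (decimal)
Compute 8244 + 768 = 9012
Convert 9012 (decimal) → 9012 = 8192 + 512 + 256 + 32 + 16 + 4 → 0b10001100110100 (binary)
0b10001100110100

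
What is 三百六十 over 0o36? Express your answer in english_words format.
Convert 三百六十 (Chinese numeral) → 3×100 + 6×10 = 360 (decimal)
Convert 0o36 (octal) → 3×8 + 6 = 30 (decimal)
Compute 360 ÷ 30 = 12
Convert 12 (decimal) → twelve (English words)
twelve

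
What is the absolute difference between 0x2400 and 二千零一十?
Convert 0x2400 (hexadecimal) → 2×4096 + 4×256 = 9216 (decimal)
Convert 二千零一十 (Chinese numeral) → 2×1000 + 1×10 = 2010 (decimal)
Compute |9216 - 2010| = 7206
7206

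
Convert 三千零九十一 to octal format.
Convert 三千零九十一 (Chinese numeral) → 3×1000 + 9×10 + 1 = 3091 (decimal)
Convert 3091 (decimal) → 3091 = 6×512 + 2×8 + 3 → 0o6023 (octal)
0o6023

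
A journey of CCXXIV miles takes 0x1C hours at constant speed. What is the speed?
Convert CCXXIV (Roman numeral) → 100 + 100 + 10 + 10 + 4 = 224 (decimal)
Convert 0x1C (hexadecimal) → 1×16 + 12 = 28 (decimal)
Compute 224 ÷ 28 = 8
8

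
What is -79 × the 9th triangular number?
Convert the 9th triangular number (triangular index) → 9×10/2 = 45 (decimal)
Compute -79 × 45 = -3555
-3555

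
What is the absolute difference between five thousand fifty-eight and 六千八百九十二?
Convert five thousand fifty-eight (English words) → 5×1000 + 58 = 5058 (decimal)
Convert 六千八百九十二 (Chinese numeral) → 6×1000 + 8×100 + 9×10 + 2 = 6892 (decimal)
Compute |5058 - 6892| = 1834
1834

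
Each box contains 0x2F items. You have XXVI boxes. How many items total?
Convert 0x2F (hexadecimal) → 2×16 + 15 = 47 (decimal)
Convert XXVI (Roman numeral) → 10 + 10 + 5 + 1 = 26 (decimal)
Compute 47 × 26 = 1222
1222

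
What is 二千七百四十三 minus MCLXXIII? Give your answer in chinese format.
Convert 二千七百四十三 (Chinese numeral) → 2×1000 + 7×100 + 4×10 + 3 = 2743 (decimal)
Convert MCLXXIII (Roman numeral) → 1000 + 100 + 50 + 10 + 10 + 1 + 1 + 1 = 1173 (decimal)
Compute 2743 - 1173 = 1570
Convert 1570 (decimal) → 1570 = 1×1000 + 5×100 + 7×10 → 一千五百七十 (Chinese numeral)
一千五百七十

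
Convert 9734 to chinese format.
Convert 9734 (decimal) → 9734 = 9×1000 + 7×100 + 3×10 + 4 → 九千七百三十四 (Chinese numeral)
九千七百三十四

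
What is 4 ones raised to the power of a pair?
Convert 4 ones (place-value notation) → 4 (decimal)
Convert a pair (colloquial) → 2 (decimal)
Compute 4 ^ 2 = 16
16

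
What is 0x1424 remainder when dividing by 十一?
Convert 0x1424 (hexadecimal) → 1×4096 + 4×256 + 2×16 + 4 = 5156 (decimal)
Convert 十一 (Chinese numeral) → 1×10 + 1 = 11 (decimal)
Compute 5156 mod 11 = 8
8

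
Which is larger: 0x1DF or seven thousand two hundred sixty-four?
Convert 0x1DF (hexadecimal) → 1×256 + 13×16 + 15 = 479 (decimal)
Convert seven thousand two hundred sixty-four (English words) → 7×1000 + 2×100 + 64 = 7264 (decimal)
Compare 479 vs 7264: larger = 7264
7264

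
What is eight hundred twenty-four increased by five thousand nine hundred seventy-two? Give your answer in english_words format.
Convert eight hundred twenty-four (English words) → 8×100 + 24 = 824 (decimal)
Convert five thousand nine hundred seventy-two (English words) → 5×1000 + 9×100 + 72 = 5972 (decimal)
Compute 824 + 5972 = 6796
Convert 6796 (decimal) → 6796 = 6×1000 + 7×100 + 96 → six thousand seven hundred ninety-six (English words)
six thousand seven hundred ninety-six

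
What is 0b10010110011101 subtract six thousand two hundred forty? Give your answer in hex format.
Convert 0b10010110011101 (binary) → 8192 + 1024 + 256 + 128 + 16 + 8 + 4 + 1 = 9629 (decimal)
Convert six thousand two hundred forty (English words) → 6×1000 + 2×100 + 40 = 6240 (decimal)
Compute 9629 - 6240 = 3389
Convert 3389 (decimal) → 3389 = 13×256 + 3×16 + 13 → 0xD3D (hexadecimal)
0xD3D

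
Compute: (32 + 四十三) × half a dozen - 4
Convert 四十三 (Chinese numeral) → 4×10 + 3 = 43 (decimal)
Convert half a dozen (colloquial) → 6 (decimal)
Expression in decimal: (32 + 43) × 6 - 4
Parentheses first: 32 + 43 = 75
Multiply: 75 × 6 = 450
Subtract: 450 - 4 = 446
446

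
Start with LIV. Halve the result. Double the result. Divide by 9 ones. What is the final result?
Convert LIV (Roman numeral) → 50 + 4 = 54 (decimal)
Start: 54
54 ÷ 2 = 27
27 × 2 = 54
Convert 9 ones (place-value notation) → 9 (decimal)
54 ÷ 9 = 6
6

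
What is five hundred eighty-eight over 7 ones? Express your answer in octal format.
Convert five hundred eighty-eight (English words) → 5×100 + 88 = 588 (decimal)
Convert 7 ones (place-value notation) → 7 (decimal)
Compute 588 ÷ 7 = 84
Convert 84 (decimal) → 84 = 1×64 + 2×8 + 4 → 0o124 (octal)
0o124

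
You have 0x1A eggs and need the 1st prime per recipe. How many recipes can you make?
Convert 0x1A (hexadecimal) → 1×16 + 10 = 26 (decimal)
Convert the 1st prime (prime index) → 2 (decimal)
Compute 26 ÷ 2 = 13
13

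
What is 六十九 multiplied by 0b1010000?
Convert 六十九 (Chinese numeral) → 6×10 + 9 = 69 (decimal)
Convert 0b1010000 (binary) → 64 + 16 = 80 (decimal)
Compute 69 × 80 = 5520
5520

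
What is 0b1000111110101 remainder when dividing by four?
Convert 0b1000111110101 (binary) → 4096 + 256 + 128 + 64 + 32 + 16 + 4 + 1 = 4597 (decimal)
Convert four (English words) → 4 (decimal)
Compute 4597 mod 4 = 1
1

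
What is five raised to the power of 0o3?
Convert five (English words) → 5 (decimal)
Convert 0o3 (octal) → 3 (decimal)
Compute 5 ^ 3 = 125
125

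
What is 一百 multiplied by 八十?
Convert 一百 (Chinese numeral) → 1×100 = 100 (decimal)
Convert 八十 (Chinese numeral) → 8×10 = 80 (decimal)
Compute 100 × 80 = 8000
8000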